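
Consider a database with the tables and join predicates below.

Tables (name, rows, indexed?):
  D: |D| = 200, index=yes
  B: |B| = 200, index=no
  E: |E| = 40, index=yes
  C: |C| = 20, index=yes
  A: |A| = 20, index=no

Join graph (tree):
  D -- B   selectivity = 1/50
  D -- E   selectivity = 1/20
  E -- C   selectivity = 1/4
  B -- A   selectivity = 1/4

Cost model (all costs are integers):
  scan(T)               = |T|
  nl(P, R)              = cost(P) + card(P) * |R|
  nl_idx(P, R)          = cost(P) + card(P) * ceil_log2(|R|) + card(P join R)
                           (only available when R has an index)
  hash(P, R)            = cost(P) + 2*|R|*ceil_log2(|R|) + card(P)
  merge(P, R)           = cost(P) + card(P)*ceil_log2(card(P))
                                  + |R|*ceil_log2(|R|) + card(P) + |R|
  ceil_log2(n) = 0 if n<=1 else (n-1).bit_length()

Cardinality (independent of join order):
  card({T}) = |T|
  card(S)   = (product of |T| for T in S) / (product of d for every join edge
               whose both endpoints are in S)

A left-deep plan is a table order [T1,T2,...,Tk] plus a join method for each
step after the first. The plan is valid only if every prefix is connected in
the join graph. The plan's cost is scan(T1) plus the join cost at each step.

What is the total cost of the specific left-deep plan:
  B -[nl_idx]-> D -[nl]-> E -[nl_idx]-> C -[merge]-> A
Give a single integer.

step 1: scan B: cost=200, card=200
step 2: join D via nl_idx
    card(P join D) = 200*200/(50) = 800
    cost = 200 + 200*8 + 800 = 2600
step 3: join E via nl
    card(P join E) = 800*40/(20) = 1600
    cost = 2600 + 800*40 = 34600
step 4: join C via nl_idx
    card(P join C) = 1600*20/(4) = 8000
    cost = 34600 + 1600*5 + 8000 = 50600
step 5: join A via merge
    card(P join A) = 8000*20/(4) = 40000
    cost = 50600 + 8000*13 + 20*5 + 8000 + 20 = 162720

162720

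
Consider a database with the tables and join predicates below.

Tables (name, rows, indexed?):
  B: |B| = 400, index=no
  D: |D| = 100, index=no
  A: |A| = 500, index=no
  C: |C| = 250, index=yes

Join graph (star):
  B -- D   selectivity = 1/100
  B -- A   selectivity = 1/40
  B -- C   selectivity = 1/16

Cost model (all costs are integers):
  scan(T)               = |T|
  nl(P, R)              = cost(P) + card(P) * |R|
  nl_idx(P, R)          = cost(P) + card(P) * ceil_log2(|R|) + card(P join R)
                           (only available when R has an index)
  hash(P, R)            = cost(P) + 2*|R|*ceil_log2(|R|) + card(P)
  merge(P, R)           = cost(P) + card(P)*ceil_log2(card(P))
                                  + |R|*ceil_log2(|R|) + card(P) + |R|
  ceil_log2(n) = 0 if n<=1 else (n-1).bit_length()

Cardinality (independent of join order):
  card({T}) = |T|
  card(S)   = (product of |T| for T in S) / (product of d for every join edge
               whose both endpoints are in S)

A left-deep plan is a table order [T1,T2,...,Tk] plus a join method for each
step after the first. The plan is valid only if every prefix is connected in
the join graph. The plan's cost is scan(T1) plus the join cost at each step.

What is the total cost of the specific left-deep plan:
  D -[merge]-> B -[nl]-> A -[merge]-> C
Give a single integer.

277150

step 1: scan D: cost=100, card=100
step 2: join B via merge
    card(P join B) = 100*400/(100) = 400
    cost = 100 + 100*7 + 400*9 + 100 + 400 = 4900
step 3: join A via nl
    card(P join A) = 400*500/(40) = 5000
    cost = 4900 + 400*500 = 204900
step 4: join C via merge
    card(P join C) = 5000*250/(16) = 78125
    cost = 204900 + 5000*13 + 250*8 + 5000 + 250 = 277150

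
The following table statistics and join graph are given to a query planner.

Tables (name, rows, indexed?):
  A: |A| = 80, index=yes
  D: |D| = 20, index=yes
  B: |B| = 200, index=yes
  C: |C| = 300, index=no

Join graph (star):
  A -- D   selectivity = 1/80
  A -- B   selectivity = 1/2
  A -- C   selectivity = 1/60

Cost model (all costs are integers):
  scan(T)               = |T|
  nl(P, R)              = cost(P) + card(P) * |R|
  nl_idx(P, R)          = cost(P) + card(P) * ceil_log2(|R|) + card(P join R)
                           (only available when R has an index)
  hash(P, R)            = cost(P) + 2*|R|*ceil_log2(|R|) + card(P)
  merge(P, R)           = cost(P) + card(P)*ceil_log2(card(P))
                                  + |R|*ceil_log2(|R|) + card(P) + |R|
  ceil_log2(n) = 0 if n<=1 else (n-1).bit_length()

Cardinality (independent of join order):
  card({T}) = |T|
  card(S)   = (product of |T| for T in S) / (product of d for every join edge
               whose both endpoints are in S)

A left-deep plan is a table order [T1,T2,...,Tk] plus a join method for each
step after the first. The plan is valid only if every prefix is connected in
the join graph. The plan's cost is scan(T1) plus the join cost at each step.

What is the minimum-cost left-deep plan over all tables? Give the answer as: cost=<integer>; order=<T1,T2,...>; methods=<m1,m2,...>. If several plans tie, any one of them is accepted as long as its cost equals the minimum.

Selinger DP (subsets sized 1..n):
  {A}: scan cost=80, card=80
  {D}: scan cost=20, card=20
  {B}: scan cost=200, card=200
  {C}: scan cost=300, card=300
  {AD}: card=20; try (A,nl_idx)→180, (D,hash)→360, (D,nl_idx)→500, (A,merge)→780, (D,merge)→840, (A,hash)→1160 …(+2); best=180 via (A,nl_idx)
  {AB}: card=8000; try (A,hash)→1520, (B,merge)→2520, (A,merge)→2640, (B,hash)→3360, (B,nl_idx)→8720, (A,nl_idx)→9600 …(+2); best=1520 via (A,hash)
  {AC}: card=400; try (A,hash)→1720, (A,nl_idx)→2800, (C,merge)→3720, (A,merge)→3940, (C,hash)→5560, (C,nl)→24080 …(+1); best=1720 via (A,hash)
  {ABD}: card=2000; try (B,merge)→2100, (B,nl_idx)→2340, (B,hash)→3400, (B,nl)→4180, (D,hash)→9720, (D,nl_idx)→43520 …(+2); best=2100 via (B,merge)
  {ACD}: card=100; try (D,hash)→2320, (C,merge)→3300, (D,nl_idx)→3820, (C,hash)→5600, (D,merge)→5840, (C,nl)→6180 …(+1); best=2320 via (D,hash)
  {ABC}: card=40000; try (B,hash)→5320, (B,merge)→7520, (C,hash)→14920, (B,nl_idx)→44920, (B,nl)→81720, (C,merge)→116520 …(+1); best=5320 via (B,hash)
  {ABCD}: card=10000; try (B,merge)→4920, (B,hash)→5620, (C,hash)→9500, (B,nl_idx)→13120, (B,nl)→22320, (C,merge)→29100 …(+5); best=4920 via (B,merge)

cost=4920; order=C,A,D,B; methods=hash,hash,merge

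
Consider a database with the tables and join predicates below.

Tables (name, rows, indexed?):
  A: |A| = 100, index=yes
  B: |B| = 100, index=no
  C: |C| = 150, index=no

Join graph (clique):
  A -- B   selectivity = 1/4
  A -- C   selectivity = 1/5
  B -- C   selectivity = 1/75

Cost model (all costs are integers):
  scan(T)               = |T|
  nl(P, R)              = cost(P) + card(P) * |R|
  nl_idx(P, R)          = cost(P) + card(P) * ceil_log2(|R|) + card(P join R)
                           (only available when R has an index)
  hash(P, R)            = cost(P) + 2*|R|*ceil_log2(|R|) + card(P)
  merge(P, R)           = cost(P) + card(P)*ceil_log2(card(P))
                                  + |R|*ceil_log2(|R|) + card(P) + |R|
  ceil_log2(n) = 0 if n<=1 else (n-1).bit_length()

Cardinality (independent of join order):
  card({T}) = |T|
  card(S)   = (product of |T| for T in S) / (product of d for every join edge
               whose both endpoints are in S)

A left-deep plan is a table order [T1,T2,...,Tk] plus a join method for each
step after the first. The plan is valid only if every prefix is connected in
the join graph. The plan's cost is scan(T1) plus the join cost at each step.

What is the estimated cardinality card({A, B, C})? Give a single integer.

Tables in S: A(100), B(100), C(150)
Edges inside S: A-B(d=4), A-C(d=5), B-C(d=75)
numerator = 100 * 100 * 150 = 1500000
denominator = 4 * 5 * 75 = 1500
card(S) = 1500000 / 1500 = 1000

1000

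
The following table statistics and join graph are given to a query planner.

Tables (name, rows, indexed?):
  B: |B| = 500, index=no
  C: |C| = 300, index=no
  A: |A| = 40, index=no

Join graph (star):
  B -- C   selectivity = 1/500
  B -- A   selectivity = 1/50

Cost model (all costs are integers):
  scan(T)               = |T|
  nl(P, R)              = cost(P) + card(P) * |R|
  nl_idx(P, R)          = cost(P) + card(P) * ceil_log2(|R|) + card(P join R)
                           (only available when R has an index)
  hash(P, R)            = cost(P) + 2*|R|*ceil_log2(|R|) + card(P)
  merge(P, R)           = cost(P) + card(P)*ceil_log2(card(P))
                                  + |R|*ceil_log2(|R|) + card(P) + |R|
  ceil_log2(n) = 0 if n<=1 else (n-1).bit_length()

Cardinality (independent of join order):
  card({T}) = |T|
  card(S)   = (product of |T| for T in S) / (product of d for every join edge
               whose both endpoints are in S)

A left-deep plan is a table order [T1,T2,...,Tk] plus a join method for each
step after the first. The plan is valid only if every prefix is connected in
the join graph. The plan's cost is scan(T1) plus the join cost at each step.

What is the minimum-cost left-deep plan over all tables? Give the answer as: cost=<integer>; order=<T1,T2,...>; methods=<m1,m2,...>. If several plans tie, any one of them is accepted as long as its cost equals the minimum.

cost=7180; order=B,C,A; methods=hash,hash

Selinger DP (subsets sized 1..n):
  {B}: scan cost=500, card=500
  {C}: scan cost=300, card=300
  {A}: scan cost=40, card=40
  {BC}: card=300; try (C,hash)→6400, (B,merge)→8300, (C,merge)→8500, (B,hash)→9600, (B,nl)→150300, (C,nl)→150500; best=6400 via (C,hash)
  {AB}: card=400; try (A,hash)→1480, (B,merge)→5320, (A,merge)→5780, (B,hash)→9080, (B,nl)→20040, (A,nl)→20500; best=1480 via (A,hash)
  {ABC}: card=240; try (A,hash)→7180, (C,hash)→7280, (C,merge)→8480, (A,merge)→9680, (A,nl)→18400, (C,nl)→121480; best=7180 via (A,hash)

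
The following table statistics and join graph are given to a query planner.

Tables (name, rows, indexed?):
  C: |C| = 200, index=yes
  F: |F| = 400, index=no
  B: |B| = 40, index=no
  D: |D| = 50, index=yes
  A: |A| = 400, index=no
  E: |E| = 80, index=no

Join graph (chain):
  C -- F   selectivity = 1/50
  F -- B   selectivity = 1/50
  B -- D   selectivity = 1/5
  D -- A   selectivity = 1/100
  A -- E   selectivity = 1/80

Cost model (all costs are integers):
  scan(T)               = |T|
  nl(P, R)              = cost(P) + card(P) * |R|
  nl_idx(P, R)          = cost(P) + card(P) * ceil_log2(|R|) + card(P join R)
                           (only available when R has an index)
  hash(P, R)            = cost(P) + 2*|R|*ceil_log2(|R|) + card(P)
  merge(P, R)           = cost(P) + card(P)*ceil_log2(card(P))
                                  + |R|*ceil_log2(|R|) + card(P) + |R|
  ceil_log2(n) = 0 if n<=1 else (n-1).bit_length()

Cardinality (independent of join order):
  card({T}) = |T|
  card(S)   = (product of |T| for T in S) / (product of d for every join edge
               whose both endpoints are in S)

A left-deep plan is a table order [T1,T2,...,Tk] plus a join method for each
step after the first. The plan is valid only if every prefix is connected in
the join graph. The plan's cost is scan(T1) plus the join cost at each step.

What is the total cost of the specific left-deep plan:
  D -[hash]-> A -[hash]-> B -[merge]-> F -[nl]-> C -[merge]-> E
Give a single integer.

step 1: scan D: cost=50, card=50
step 2: join A via hash
    card(P join A) = 50*400/(100) = 200
    cost = 50 + 2*400*9 + 50 = 7300
step 3: join B via hash
    card(P join B) = 200*40/(5) = 1600
    cost = 7300 + 2*40*6 + 200 = 7980
step 4: join F via merge
    card(P join F) = 1600*400/(50) = 12800
    cost = 7980 + 1600*11 + 400*9 + 1600 + 400 = 31180
step 5: join C via nl
    card(P join C) = 12800*200/(50) = 51200
    cost = 31180 + 12800*200 = 2591180
step 6: join E via merge
    card(P join E) = 51200*80/(80) = 51200
    cost = 2591180 + 51200*16 + 80*7 + 51200 + 80 = 3462220

3462220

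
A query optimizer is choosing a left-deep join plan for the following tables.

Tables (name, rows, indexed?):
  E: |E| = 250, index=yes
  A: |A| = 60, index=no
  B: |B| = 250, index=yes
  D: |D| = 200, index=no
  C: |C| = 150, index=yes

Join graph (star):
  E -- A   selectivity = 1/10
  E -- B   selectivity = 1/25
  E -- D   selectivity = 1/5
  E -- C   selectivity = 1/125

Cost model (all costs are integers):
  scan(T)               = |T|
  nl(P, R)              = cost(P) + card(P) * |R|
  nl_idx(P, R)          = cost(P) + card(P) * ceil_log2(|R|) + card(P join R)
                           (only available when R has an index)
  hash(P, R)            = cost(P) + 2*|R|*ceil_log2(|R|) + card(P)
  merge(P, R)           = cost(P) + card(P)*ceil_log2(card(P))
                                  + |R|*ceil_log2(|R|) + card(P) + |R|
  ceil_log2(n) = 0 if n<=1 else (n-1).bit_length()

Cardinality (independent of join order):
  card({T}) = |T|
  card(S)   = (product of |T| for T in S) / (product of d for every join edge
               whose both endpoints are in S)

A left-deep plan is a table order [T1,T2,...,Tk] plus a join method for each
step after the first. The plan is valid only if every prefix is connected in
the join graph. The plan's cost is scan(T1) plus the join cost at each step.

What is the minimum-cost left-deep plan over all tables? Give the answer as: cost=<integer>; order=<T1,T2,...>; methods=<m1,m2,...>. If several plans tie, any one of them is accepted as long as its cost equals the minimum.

Selinger DP (subsets sized 1..n):
  {E}: scan cost=250, card=250
  {A}: scan cost=60, card=60
  {B}: scan cost=250, card=250
  {D}: scan cost=200, card=200
  {C}: scan cost=150, card=150
  {AE}: card=1500; try (A,hash)→1220, (E,nl_idx)→2040, (E,merge)→2730, (A,merge)→2920, (E,hash)→4120, (E,nl)→15060 …(+1); best=1220 via (A,hash)
  {BE}: card=2500; try (E,hash)→4500, (B,hash)→4500, (E,merge)→4750, (E,nl_idx)→4750, (B,merge)→4750, (B,nl_idx)→4750 …(+2); best=4500 via (E,hash)
  {DE}: card=10000; try (D,hash)→3700, (E,merge)→4250, (D,merge)→4300, (E,hash)→4400, (E,nl_idx)→11800, (E,nl)→50200 …(+1); best=3700 via (D,hash)
  {CE}: card=300; try (E,nl_idx)→1650, (C,nl_idx)→2550, (C,hash)→2900, (E,merge)→3750, (C,merge)→3850, (E,hash)→4300 …(+2); best=1650 via (E,nl_idx)
  {ABE}: card=15000; try (B,hash)→6720, (A,hash)→7720, (B,merge)→21470, (B,nl_idx)→28220, (A,merge)→37420, (A,nl)→154500 …(+1); best=6720 via (B,hash)
  {ADE}: card=60000; try (D,hash)→5920, (A,hash)→14420, (D,merge)→21020, (A,merge)→154120, (D,nl)→301220, (A,nl)→603700; best=5920 via (D,hash)
  {ACE}: card=1800; try (A,hash)→2670, (A,merge)→5070, (C,hash)→5120, (C,nl_idx)→15020, (A,nl)→19650, (C,merge)→20570 …(+1); best=2670 via (A,hash)
  {BDE}: card=100000; try (D,hash)→10200, (B,hash)→17700, (D,merge)→38800, (B,merge)→155950, (B,nl_idx)→183700, (D,nl)→504500 …(+1); best=10200 via (D,hash)
  {BCE}: card=3000; try (B,hash)→5950, (B,merge)→6900, (B,nl_idx)→7050, (C,hash)→9400, (C,nl_idx)→27500, (C,merge)→38350 …(+2); best=5950 via (B,hash)
  {CDE}: card=12000; try (D,hash)→5150, (D,merge)→6450, (C,hash)→16100, (D,nl)→61650, (C,nl_idx)→95700, (C,merge)→155050 …(+1); best=5150 via (D,hash)
  {ABDE}: card=600000; try (D,hash)→24920, (B,hash)→69920, (A,hash)→110920, (D,merge)→233520, (B,merge)→1028170, (B,nl_idx)→1085920 …(+4); best=24920 via (D,hash)
  {ABCE}: card=18000; try (B,hash)→8470, (A,hash)→9670, (C,hash)→24120, (B,merge)→26520, (B,nl_idx)→35070, (A,merge)→45370 …(+5); best=8470 via (B,hash)
  {ACDE}: card=72000; try (D,hash)→7670, (A,hash)→17870, (D,merge)→26070, (C,hash)→68320, (A,merge)→185570, (D,nl)→362670 …(+4); best=7670 via (D,hash)
  {BCDE}: card=120000; try (D,hash)→12150, (B,hash)→21150, (D,merge)→46750, (C,hash)→112600, (B,merge)→187400, (B,nl_idx)→221150 …(+5); best=12150 via (D,hash)
  {ABCDE}: card=720000; try (D,hash)→29670, (B,hash)→83670, (A,hash)→132870, (D,merge)→298270, (C,hash)→627320, (B,nl_idx)→1303670 …(+8); best=29670 via (D,hash)

cost=29670; order=C,E,A,B,D; methods=nl_idx,hash,hash,hash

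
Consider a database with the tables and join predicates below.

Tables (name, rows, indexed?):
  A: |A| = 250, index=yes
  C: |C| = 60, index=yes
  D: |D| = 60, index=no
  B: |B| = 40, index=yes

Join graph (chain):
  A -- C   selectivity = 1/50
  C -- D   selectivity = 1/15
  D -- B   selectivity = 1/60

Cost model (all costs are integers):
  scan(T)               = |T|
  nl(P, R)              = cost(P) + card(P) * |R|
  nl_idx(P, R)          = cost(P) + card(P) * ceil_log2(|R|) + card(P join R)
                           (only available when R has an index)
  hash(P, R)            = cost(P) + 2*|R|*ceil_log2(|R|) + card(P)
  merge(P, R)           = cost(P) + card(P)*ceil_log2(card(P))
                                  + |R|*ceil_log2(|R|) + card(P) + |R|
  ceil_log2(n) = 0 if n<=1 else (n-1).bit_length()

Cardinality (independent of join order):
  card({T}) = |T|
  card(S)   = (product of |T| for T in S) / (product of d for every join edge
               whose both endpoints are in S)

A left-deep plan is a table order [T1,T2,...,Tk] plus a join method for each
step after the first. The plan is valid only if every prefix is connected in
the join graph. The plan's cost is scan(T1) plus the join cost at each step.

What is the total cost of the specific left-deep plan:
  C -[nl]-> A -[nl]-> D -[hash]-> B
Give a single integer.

34740

step 1: scan C: cost=60, card=60
step 2: join A via nl
    card(P join A) = 60*250/(50) = 300
    cost = 60 + 60*250 = 15060
step 3: join D via nl
    card(P join D) = 300*60/(15) = 1200
    cost = 15060 + 300*60 = 33060
step 4: join B via hash
    card(P join B) = 1200*40/(60) = 800
    cost = 33060 + 2*40*6 + 1200 = 34740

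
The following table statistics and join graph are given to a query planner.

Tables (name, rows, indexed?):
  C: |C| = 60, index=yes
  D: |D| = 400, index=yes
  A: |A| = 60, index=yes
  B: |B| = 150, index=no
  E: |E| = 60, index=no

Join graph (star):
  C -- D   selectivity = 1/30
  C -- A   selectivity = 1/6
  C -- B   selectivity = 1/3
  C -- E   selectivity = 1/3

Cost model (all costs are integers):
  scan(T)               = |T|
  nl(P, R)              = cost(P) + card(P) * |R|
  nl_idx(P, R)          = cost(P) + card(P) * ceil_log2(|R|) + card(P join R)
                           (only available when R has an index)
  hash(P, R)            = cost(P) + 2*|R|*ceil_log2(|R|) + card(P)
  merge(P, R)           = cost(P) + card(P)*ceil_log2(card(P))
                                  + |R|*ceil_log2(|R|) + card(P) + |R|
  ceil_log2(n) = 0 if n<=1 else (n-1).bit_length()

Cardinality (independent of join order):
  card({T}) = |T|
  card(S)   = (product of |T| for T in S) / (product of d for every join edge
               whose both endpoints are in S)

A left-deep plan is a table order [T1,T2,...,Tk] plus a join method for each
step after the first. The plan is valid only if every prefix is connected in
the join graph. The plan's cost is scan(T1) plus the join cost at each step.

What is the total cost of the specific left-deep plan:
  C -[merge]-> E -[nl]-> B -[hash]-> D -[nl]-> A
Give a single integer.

step 1: scan C: cost=60, card=60
step 2: join E via merge
    card(P join E) = 60*60/(3) = 1200
    cost = 60 + 60*6 + 60*6 + 60 + 60 = 900
step 3: join B via nl
    card(P join B) = 1200*150/(3) = 60000
    cost = 900 + 1200*150 = 180900
step 4: join D via hash
    card(P join D) = 60000*400/(30) = 800000
    cost = 180900 + 2*400*9 + 60000 = 248100
step 5: join A via nl
    card(P join A) = 800000*60/(6) = 8000000
    cost = 248100 + 800000*60 = 48248100

48248100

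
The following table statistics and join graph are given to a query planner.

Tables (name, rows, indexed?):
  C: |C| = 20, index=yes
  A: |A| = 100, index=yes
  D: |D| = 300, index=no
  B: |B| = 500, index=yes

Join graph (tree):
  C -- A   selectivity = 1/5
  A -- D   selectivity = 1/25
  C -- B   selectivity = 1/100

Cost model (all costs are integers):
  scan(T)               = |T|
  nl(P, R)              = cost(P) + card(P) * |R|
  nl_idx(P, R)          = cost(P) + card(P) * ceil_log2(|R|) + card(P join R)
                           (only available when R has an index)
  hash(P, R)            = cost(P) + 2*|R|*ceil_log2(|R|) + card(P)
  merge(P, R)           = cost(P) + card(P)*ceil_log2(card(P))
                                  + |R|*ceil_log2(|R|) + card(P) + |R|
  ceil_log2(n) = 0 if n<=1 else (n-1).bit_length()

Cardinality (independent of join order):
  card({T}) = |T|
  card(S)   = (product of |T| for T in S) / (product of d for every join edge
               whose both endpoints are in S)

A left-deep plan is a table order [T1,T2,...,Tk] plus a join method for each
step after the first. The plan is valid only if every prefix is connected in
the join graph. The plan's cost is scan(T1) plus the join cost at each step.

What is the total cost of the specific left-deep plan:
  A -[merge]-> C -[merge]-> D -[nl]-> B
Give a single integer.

2408020

step 1: scan A: cost=100, card=100
step 2: join C via merge
    card(P join C) = 100*20/(5) = 400
    cost = 100 + 100*7 + 20*5 + 100 + 20 = 1020
step 3: join D via merge
    card(P join D) = 400*300/(25) = 4800
    cost = 1020 + 400*9 + 300*9 + 400 + 300 = 8020
step 4: join B via nl
    card(P join B) = 4800*500/(100) = 24000
    cost = 8020 + 4800*500 = 2408020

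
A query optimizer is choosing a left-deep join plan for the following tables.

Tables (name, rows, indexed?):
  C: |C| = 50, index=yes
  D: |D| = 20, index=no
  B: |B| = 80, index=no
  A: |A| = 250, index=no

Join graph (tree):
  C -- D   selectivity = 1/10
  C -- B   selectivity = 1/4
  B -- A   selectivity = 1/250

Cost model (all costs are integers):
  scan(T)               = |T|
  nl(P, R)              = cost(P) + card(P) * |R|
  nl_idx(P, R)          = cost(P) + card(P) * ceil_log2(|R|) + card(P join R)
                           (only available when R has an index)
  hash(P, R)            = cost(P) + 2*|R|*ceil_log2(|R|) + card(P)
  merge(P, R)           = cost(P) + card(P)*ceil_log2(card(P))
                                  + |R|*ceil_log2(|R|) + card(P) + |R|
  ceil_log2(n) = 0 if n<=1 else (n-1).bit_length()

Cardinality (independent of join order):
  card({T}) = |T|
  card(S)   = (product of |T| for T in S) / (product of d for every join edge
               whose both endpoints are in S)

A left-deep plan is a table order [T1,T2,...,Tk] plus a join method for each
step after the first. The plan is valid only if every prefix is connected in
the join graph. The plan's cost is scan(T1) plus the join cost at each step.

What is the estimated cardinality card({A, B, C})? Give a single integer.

1000

Tables in S: A(250), B(80), C(50)
Edges inside S: C-B(d=4), B-A(d=250)
numerator = 250 * 80 * 50 = 1000000
denominator = 4 * 250 = 1000
card(S) = 1000000 / 1000 = 1000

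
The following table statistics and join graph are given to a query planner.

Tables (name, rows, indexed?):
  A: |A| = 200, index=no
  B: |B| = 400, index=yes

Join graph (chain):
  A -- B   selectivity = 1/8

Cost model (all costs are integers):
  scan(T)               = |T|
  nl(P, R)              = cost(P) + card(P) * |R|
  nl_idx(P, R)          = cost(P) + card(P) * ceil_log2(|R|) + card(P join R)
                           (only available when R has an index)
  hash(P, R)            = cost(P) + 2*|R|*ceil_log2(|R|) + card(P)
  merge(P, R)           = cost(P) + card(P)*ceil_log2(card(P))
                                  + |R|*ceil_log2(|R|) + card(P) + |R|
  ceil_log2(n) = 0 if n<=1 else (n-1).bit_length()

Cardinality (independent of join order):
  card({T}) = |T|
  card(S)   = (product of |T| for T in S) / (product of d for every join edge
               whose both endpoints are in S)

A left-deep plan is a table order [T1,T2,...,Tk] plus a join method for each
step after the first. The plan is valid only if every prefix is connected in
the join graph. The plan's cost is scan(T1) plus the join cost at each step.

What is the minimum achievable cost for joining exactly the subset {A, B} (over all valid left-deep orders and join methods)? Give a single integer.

Selinger DP over subsets of {A,B}:
  {A}: scan cost=200, card=200
  {B}: scan cost=400, card=400
  {AB}: card=10000; try (A,hash)→4000, (B,merge)→6000, (A,merge)→6200, (B,hash)→7600, (B,nl_idx)→12000, (B,nl)→80200 …(+1); best=4000 via (A,hash)

4000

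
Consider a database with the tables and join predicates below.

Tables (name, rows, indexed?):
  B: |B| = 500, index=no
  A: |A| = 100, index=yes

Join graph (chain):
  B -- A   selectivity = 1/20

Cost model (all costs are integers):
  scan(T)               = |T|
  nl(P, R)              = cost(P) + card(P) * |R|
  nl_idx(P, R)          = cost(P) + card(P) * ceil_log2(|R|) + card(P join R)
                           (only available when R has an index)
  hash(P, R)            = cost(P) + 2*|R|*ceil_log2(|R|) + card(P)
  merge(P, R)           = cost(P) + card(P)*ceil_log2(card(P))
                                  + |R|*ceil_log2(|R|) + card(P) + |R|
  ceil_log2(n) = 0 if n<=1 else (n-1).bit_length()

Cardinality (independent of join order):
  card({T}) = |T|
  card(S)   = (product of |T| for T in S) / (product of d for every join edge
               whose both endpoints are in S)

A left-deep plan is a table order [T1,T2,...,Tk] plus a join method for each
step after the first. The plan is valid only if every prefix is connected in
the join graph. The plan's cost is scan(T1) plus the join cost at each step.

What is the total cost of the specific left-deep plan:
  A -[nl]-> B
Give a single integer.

step 1: scan A: cost=100, card=100
step 2: join B via nl
    card(P join B) = 100*500/(20) = 2500
    cost = 100 + 100*500 = 50100

50100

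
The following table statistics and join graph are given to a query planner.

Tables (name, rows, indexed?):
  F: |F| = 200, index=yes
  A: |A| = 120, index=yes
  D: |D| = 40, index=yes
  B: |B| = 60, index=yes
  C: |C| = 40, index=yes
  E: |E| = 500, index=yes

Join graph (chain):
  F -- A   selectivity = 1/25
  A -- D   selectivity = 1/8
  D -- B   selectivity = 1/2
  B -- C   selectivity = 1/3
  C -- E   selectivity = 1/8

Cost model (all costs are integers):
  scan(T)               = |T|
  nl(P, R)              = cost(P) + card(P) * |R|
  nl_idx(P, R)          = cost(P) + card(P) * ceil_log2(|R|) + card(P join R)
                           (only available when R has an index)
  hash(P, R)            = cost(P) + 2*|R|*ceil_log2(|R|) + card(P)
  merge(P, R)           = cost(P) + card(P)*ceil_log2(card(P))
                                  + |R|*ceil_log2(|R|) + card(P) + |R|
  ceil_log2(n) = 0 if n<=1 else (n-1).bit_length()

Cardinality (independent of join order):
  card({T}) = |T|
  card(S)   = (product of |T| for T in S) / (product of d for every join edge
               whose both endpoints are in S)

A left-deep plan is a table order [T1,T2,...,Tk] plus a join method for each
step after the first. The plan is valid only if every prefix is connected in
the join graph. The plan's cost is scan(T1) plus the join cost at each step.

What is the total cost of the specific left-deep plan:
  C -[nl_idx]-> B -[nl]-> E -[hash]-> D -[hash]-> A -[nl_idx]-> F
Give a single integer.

step 1: scan C: cost=40, card=40
step 2: join B via nl_idx
    card(P join B) = 40*60/(3) = 800
    cost = 40 + 40*6 + 800 = 1080
step 3: join E via nl
    card(P join E) = 800*500/(8) = 50000
    cost = 1080 + 800*500 = 401080
step 4: join D via hash
    card(P join D) = 50000*40/(2) = 1000000
    cost = 401080 + 2*40*6 + 50000 = 451560
step 5: join A via hash
    card(P join A) = 1000000*120/(8) = 15000000
    cost = 451560 + 2*120*7 + 1000000 = 1453240
step 6: join F via nl_idx
    card(P join F) = 15000000*200/(25) = 120000000
    cost = 1453240 + 15000000*8 + 120000000 = 241453240

241453240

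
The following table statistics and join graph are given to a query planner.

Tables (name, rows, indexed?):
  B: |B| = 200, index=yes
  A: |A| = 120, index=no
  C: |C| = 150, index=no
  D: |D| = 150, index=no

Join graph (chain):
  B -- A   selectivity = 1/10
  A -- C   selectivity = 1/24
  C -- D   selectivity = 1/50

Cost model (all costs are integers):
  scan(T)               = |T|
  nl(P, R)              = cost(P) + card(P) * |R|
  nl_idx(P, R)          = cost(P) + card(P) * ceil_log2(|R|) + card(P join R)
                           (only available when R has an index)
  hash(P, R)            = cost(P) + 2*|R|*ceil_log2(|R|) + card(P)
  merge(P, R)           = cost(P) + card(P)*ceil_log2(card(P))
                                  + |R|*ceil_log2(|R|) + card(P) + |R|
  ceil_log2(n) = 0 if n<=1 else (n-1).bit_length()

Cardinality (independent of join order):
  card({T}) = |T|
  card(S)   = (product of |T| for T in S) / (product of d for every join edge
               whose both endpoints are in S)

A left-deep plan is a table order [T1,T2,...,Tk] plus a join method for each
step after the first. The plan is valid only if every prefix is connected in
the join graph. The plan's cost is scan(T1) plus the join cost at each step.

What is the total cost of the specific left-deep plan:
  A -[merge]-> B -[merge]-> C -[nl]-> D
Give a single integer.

2285430

step 1: scan A: cost=120, card=120
step 2: join B via merge
    card(P join B) = 120*200/(10) = 2400
    cost = 120 + 120*7 + 200*8 + 120 + 200 = 2880
step 3: join C via merge
    card(P join C) = 2400*150/(24) = 15000
    cost = 2880 + 2400*12 + 150*8 + 2400 + 150 = 35430
step 4: join D via nl
    card(P join D) = 15000*150/(50) = 45000
    cost = 35430 + 15000*150 = 2285430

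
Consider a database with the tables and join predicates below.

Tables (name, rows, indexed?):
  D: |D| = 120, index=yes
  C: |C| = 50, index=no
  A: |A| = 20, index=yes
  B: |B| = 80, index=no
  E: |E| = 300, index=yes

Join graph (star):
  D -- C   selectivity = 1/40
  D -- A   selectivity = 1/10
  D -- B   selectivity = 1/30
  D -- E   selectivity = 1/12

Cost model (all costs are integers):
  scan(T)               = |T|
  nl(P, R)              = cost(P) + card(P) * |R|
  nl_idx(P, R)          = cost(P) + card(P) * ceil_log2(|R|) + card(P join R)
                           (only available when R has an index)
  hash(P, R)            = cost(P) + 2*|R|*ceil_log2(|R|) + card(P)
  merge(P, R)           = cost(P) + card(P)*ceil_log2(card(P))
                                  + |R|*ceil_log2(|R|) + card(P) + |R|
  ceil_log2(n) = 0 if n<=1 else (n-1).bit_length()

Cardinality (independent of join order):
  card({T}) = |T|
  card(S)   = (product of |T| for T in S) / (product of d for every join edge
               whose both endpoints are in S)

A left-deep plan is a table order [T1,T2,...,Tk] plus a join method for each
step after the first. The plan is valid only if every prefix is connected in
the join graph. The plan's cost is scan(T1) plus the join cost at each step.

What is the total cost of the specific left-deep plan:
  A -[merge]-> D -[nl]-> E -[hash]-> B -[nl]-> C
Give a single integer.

880220

step 1: scan A: cost=20, card=20
step 2: join D via merge
    card(P join D) = 20*120/(10) = 240
    cost = 20 + 20*5 + 120*7 + 20 + 120 = 1100
step 3: join E via nl
    card(P join E) = 240*300/(12) = 6000
    cost = 1100 + 240*300 = 73100
step 4: join B via hash
    card(P join B) = 6000*80/(30) = 16000
    cost = 73100 + 2*80*7 + 6000 = 80220
step 5: join C via nl
    card(P join C) = 16000*50/(40) = 20000
    cost = 80220 + 16000*50 = 880220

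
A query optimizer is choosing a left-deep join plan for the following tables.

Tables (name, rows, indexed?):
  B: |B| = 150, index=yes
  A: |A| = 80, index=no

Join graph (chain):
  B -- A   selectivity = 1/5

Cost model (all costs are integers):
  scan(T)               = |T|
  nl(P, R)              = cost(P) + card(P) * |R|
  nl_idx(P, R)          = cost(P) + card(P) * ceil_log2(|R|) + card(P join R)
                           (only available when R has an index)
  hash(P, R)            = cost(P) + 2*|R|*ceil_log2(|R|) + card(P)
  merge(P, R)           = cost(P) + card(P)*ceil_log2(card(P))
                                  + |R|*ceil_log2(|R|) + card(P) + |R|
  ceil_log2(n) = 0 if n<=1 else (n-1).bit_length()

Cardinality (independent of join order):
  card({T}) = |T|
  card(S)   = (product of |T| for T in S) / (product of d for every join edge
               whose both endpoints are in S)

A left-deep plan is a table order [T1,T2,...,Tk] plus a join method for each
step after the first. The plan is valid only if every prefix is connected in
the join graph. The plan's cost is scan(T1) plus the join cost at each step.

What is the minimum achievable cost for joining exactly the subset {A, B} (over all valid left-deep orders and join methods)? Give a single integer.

1420

Selinger DP over subsets of {A,B}:
  {B}: scan cost=150, card=150
  {A}: scan cost=80, card=80
  {AB}: card=2400; try (A,hash)→1420, (B,merge)→2070, (A,merge)→2140, (B,hash)→2560, (B,nl_idx)→3120, (B,nl)→12080 …(+1); best=1420 via (A,hash)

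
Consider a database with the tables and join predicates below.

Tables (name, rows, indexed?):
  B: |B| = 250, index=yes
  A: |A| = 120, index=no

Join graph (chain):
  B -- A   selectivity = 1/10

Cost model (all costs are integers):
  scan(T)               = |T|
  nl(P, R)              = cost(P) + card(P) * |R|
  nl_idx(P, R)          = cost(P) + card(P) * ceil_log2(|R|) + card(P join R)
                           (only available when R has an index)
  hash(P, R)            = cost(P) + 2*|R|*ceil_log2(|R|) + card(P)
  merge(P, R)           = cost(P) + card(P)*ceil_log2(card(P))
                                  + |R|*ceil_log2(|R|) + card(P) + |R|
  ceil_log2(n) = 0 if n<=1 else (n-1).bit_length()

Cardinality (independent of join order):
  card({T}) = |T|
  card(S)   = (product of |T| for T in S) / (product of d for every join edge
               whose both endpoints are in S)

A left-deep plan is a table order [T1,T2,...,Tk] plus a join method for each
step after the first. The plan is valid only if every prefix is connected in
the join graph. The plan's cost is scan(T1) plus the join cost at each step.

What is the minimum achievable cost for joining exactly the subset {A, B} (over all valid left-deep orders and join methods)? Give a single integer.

2180

Selinger DP over subsets of {A,B}:
  {B}: scan cost=250, card=250
  {A}: scan cost=120, card=120
  {AB}: card=3000; try (A,hash)→2180, (B,merge)→3330, (A,merge)→3460, (B,nl_idx)→4080, (B,hash)→4240, (B,nl)→30120 …(+1); best=2180 via (A,hash)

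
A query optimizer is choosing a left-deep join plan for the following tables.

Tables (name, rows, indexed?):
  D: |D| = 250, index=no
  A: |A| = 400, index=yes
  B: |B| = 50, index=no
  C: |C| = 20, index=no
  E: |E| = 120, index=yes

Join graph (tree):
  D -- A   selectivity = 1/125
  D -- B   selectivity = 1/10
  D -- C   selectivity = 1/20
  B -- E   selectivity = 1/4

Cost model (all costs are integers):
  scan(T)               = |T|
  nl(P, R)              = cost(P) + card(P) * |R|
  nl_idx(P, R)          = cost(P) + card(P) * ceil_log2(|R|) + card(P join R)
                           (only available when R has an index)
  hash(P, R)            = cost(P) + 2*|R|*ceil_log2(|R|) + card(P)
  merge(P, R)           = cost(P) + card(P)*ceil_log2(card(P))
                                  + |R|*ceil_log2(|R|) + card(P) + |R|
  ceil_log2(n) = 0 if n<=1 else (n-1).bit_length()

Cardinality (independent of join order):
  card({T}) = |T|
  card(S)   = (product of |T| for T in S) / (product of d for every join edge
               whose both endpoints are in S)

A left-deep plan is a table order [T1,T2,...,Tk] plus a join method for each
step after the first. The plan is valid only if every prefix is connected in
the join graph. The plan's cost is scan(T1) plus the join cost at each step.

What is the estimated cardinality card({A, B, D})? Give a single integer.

Tables in S: A(400), B(50), D(250)
Edges inside S: D-A(d=125), D-B(d=10)
numerator = 400 * 50 * 250 = 5000000
denominator = 125 * 10 = 1250
card(S) = 5000000 / 1250 = 4000

4000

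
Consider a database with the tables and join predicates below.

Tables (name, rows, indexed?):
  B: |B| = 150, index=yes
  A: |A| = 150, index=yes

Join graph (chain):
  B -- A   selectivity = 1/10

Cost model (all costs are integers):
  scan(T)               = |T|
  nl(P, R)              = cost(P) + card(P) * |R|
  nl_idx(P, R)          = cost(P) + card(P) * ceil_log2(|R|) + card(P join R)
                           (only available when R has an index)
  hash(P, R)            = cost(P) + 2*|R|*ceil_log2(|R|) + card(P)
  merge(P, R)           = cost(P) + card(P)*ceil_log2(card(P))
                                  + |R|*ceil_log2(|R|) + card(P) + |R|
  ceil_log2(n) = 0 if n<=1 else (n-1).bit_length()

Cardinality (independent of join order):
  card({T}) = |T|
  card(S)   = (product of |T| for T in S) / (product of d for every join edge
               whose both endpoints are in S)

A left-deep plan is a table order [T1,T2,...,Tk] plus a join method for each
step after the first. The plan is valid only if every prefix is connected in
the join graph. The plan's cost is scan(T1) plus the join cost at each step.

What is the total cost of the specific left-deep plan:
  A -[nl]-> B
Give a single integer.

step 1: scan A: cost=150, card=150
step 2: join B via nl
    card(P join B) = 150*150/(10) = 2250
    cost = 150 + 150*150 = 22650

22650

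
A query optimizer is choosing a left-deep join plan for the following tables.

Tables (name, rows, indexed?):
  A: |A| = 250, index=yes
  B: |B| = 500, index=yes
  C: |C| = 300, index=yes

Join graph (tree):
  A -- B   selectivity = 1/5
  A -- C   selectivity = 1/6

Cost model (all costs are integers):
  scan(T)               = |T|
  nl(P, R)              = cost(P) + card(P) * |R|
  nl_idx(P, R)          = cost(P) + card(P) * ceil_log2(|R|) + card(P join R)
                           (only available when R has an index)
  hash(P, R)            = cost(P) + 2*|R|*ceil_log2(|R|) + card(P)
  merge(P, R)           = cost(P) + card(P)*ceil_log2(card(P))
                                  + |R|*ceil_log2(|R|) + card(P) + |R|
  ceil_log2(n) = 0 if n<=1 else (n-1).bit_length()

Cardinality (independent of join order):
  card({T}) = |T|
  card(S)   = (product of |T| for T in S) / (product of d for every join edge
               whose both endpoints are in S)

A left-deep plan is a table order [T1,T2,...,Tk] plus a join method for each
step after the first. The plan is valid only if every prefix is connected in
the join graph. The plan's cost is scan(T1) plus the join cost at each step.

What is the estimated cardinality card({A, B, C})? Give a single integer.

Tables in S: A(250), B(500), C(300)
Edges inside S: A-B(d=5), A-C(d=6)
numerator = 250 * 500 * 300 = 37500000
denominator = 5 * 6 = 30
card(S) = 37500000 / 30 = 1250000

1250000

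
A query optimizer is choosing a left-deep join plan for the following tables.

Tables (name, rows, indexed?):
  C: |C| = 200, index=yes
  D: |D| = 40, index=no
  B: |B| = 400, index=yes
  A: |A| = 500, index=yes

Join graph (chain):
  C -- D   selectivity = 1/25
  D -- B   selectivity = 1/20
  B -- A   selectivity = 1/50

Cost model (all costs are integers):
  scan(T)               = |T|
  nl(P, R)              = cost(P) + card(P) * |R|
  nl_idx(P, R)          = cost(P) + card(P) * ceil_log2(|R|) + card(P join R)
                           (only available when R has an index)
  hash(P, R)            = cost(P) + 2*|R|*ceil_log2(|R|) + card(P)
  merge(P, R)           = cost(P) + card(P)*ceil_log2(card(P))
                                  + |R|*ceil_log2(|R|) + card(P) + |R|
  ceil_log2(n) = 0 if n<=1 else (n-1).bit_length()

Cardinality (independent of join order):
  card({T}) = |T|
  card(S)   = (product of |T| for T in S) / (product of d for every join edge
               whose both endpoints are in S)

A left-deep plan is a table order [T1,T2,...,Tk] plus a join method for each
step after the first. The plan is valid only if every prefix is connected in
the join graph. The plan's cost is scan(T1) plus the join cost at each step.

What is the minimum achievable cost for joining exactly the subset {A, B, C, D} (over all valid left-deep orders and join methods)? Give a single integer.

Selinger DP over subsets of {A,B,C,D}:
  {C}: scan cost=200, card=200
  {D}: scan cost=40, card=40
  {B}: scan cost=400, card=400
  {A}: scan cost=500, card=500
  {CD}: card=320; try (C,nl_idx)→680, (D,hash)→880, (C,merge)→2120, (D,merge)→2280, (C,hash)→3280, (C,nl)→8040 …(+1); best=680 via (C,nl_idx)
  {BD}: card=800; try (B,nl_idx)→1200, (D,hash)→1280, (B,merge)→4320, (D,merge)→4680, (B,hash)→7280, (B,nl)→16040 …(+1); best=1200 via (B,nl_idx)
  {AB}: card=4000; try (A,nl_idx)→8000, (B,hash)→8200, (B,nl_idx)→9000, (A,merge)→9400, (B,merge)→9500, (A,hash)→9800 …(+2); best=8000 via (A,nl_idx)
  {BCD}: card=6400; try (C,hash)→5200, (B,merge)→7880, (B,hash)→8200, (B,nl_idx)→9960, (C,merge)→11800, (C,nl_idx)→14000 …(+2); best=5200 via (C,hash)
  {ABD}: card=8000; try (A,hash)→11000, (D,hash)→12480, (A,merge)→15000, (A,nl_idx)→16400, (D,merge)→60280, (D,nl)→168000 …(+1); best=11000 via (A,hash)
  {ABCD}: card=64000; try (A,hash)→20600, (C,hash)→22200, (A,merge)→99800, (C,merge)→124800, (A,nl_idx)→126800, (C,nl_idx)→139000 …(+2); best=20600 via (A,hash)

20600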